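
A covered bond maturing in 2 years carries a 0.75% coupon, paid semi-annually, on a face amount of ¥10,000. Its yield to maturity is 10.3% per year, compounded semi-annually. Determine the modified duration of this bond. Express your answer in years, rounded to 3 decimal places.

Periodic yield y = 0.0515. First find Macaulay duration:
  t   CF        PV=CF/(1+0.0515)^t    t·PV
  1        37.50        35.6633        35.6633
  2        37.50        33.9166        67.8333
  3        37.50        32.2555        96.7664
  4    10,037.50     8,210.8563    32,843.4251
  Σ                  8,312.6917    33,043.6881
P = 8,312.6917; Macaulay duration = 33,043.6881 / 8,312.6917 = 3.97509 half-year periods = 1.98754 years.
Modified duration = D_Mac / (1 + y) = 1.98754 / 1.0515 = 1.89020 years.

1.890 years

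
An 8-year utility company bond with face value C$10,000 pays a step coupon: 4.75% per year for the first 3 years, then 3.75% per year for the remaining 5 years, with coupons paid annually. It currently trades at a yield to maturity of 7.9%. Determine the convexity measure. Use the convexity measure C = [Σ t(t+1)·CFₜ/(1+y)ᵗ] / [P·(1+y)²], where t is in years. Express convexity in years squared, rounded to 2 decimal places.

With y = 0.079:
  t   CF        PV=CF/(1+0.079)^t    t·PV        t(t+1)·PV
  1       475.00       440.2224       440.2224         880.4449
  2       475.00       407.9911       815.9823       2,447.9468
  3       475.00       378.1197     1,134.3590       4,537.4361
  4       375.00       276.6594     1,106.6377       5,533.1887
  5       375.00       256.4036     1,282.0178       7,692.1067
  6       375.00       237.6307     1,425.7844       9,980.4906
  7       375.00       220.2324     1,541.6266      12,333.0128
  8    10,375.00     5,646.9839    45,175.8710     406,582.8393
  Σ                  7,864.2432    52,922.5012     449,987.4658
P = 7,864.2432.
Convexity = Σ t(t+1)·PV / [P·(1+y)²] = 449,987.4658 / (7,864.2432 × 1.164241) = 49.14740.

49.15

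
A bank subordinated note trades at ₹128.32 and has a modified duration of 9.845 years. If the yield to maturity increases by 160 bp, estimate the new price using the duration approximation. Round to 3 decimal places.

Duration approximation: ΔP/P ≈ -D_mod · Δy = -9.845 × (+0.016) = -0.157520.
New price ≈ 128.32 × (1 - 0.157520) = 108.1070336.

₹108.107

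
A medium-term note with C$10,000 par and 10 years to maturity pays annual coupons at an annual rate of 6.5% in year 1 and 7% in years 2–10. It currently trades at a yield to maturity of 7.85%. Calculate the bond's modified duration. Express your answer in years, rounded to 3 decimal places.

Periodic yield y = 0.0785. First find Macaulay duration:
  t   CF        PV=CF/(1+0.0785)^t    t·PV
  1       650.00       602.6889       602.6889
  2       700.00       601.8077     1,203.6154
  3       700.00       558.0044     1,674.0131
  4       700.00       517.3893     2,069.5572
  5       700.00       479.7305     2,398.6523
  6       700.00       444.8127     2,668.8760
  7       700.00       412.4364     2,887.0548
  8       700.00       382.4167     3,059.3336
  9       700.00       354.5820     3,191.2381
  10   10,700.00     5,025.5348    50,255.3478
  Σ                  9,379.4033    70,010.3772
P = 9,379.4033; Macaulay duration = 70,010.3772 / 9,379.4033 = 7.46427 years.
Modified duration = D_Mac / (1 + y) = 7.46427 / 1.0785 = 6.92097 years.

6.921 years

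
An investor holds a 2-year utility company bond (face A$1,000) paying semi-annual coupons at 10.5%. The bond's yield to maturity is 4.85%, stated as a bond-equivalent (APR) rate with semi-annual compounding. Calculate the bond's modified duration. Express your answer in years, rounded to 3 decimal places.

1.819 years

Periodic yield y = 0.02425. First find Macaulay duration:
  t   CF        PV=CF/(1+0.02425)^t    t·PV
  1        52.50        51.2570        51.2570
  2        52.50        50.0435       100.0869
  3        52.50        48.8586       146.5759
  4     1,052.50       956.3089     3,825.2357
  Σ                  1,106.4681     4,123.1556
P = 1,106.4681; Macaulay duration = 4,123.1556 / 1,106.4681 = 3.72641 half-year periods = 1.86321 years.
Modified duration = D_Mac / (1 + y) = 1.86321 / 1.02425 = 1.81909 years.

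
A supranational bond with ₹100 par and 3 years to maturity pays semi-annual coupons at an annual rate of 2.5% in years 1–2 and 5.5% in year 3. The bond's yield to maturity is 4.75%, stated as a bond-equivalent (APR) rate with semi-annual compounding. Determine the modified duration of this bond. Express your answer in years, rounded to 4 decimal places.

2.8337 years

Periodic yield y = 0.02375. First find Macaulay duration:
  t   CF        PV=CF/(1+0.02375)^t    t·PV
  1         1.25         1.2210         1.2210
  2         1.25         1.1927         2.3854
  3         1.25         1.1650         3.4950
  4         1.25         1.1380         4.5519
  5         2.75         2.4455        12.2274
  6       102.75        89.2521       535.5125
  Σ                     96.4142       559.3931
P = 96.4142; Macaulay duration = 559.3931 / 96.4142 = 5.80198 half-year periods = 2.90099 years.
Modified duration = D_Mac / (1 + y) = 2.90099 / 1.02375 = 2.83369 years.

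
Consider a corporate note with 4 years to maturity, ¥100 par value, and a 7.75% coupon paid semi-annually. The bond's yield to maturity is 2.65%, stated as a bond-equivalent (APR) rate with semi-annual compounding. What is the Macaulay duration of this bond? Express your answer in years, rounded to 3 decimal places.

Periodic yield y = 0.01325. Discount each cash flow and weight by its period:
  t   CF        PV=CF/(1+0.01325)^t    t·PV
  1        3.875         3.8243         3.8243
  2        3.875         3.7743         7.5486
  3        3.875         3.7250        11.1749
  4        3.875         3.6763        14.7050
  5        3.875         3.6282        18.1409
  6        3.875         3.5807        21.4844
  7        3.875         3.5339        24.7374
  8      103.875        93.4928       747.9423
  Σ                    119.2355       849.5579
Price P = Σ PV = 119.2355.
Macaulay duration = Σ(t·PV) / P = 849.5579 / 119.2355 = 7.12504 half-year periods.
In years: 7.12504 / 2 = 3.56252 years.

3.563 years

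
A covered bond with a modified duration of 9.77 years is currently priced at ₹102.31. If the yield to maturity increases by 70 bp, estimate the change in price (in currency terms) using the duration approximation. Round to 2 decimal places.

-₹7.00

Duration approximation: ΔP/P ≈ -D_mod · Δy = -9.77 × (+0.007) = -0.068390.
ΔP ≈ 102.31 × (-0.068390) = -6.9969809.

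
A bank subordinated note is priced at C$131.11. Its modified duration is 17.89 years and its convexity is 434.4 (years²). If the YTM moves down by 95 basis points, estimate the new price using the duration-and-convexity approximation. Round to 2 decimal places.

Duration effect: -D_mod·Δy = -17.89 × (-0.0095) = +0.169955
Convexity effect: ½·C·(Δy)² = 0.5 × 434.4 × (-0.0095)² = +0.0196023
ΔP/P ≈ +0.169955 + 0.0196023 = +0.1895573
New price ≈ 131.11 × (1 + 0.1895573) = 155.962857603.

C$155.96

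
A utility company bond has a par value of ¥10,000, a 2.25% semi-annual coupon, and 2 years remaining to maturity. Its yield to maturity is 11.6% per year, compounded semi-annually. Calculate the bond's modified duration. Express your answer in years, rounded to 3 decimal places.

1.856 years

Periodic yield y = 0.058. First find Macaulay duration:
  t   CF        PV=CF/(1+0.058)^t    t·PV
  1       112.50       106.3327       106.3327
  2       112.50       100.5035       201.0070
  3       112.50        94.9939       284.9816
  4    10,112.50     8,070.7866    32,283.1464
  Σ                  8,372.6167    32,875.4676
P = 8,372.6167; Macaulay duration = 32,875.4676 / 8,372.6167 = 3.92655 half-year periods = 1.96327 years.
Modified duration = D_Mac / (1 + y) = 1.96327 / 1.058 = 1.85565 years.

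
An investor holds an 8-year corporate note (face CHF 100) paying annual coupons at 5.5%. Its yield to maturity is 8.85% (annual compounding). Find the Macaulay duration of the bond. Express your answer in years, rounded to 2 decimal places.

Periodic yield y = 0.0885. Discount each cash flow and weight by its year:
  t   CF        PV=CF/(1+0.0885)^t    t·PV
  1         5.50         5.0528         5.0528
  2         5.50         4.6420         9.2840
  3         5.50         4.2646        12.7938
  4         5.50         3.9179        15.6714
  5         5.50         3.5993        17.9966
  6         5.50         3.3067        19.8401
  7         5.50         3.0378        21.2648
  8       105.50        53.5334       428.2674
  Σ                     81.3545       530.1709
Price P = Σ PV = 81.3545.
Macaulay duration = Σ(t·PV) / P = 530.1709 / 81.3545 = 6.51680 years.

6.52 years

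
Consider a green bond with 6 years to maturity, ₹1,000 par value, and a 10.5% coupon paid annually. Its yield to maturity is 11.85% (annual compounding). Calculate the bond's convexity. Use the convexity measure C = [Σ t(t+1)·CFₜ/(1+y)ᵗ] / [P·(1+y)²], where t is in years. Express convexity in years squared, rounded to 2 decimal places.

24.07

With y = 0.1185:
  t   CF        PV=CF/(1+0.1185)^t    t·PV        t(t+1)·PV
  1       105.00        93.8757        93.8757         187.7515
  2       105.00        83.9300       167.8600         503.5801
  3       105.00        75.0380       225.1140         900.4562
  4       105.00        67.0881       268.3523       1,341.7615
  5       105.00        59.9804       299.9020       1,799.4120
  6     1,105.00       564.3472     3,386.0830      23,702.5809
  Σ                    944.2594     4,441.1871      28,435.5422
P = 944.2594.
Convexity = Σ t(t+1)·PV / [P·(1+y)²] = 28,435.5422 / (944.2594 × 1.251042) = 24.07123.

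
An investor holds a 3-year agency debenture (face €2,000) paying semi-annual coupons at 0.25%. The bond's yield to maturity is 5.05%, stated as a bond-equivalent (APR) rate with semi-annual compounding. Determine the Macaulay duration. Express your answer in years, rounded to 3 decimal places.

Periodic yield y = 0.02525. Discount each cash flow and weight by its period:
  t   CF        PV=CF/(1+0.02525)^t    t·PV
  1         2.50         2.4384         2.4384
  2         2.50         2.3784         4.7568
  3         2.50         2.3198         6.9594
  4         2.50         2.2627         9.0507
  5         2.50         2.2069        11.0347
  6     2,002.50     1,724.2247    10,345.3481
  Σ                  1,735.8309    10,379.5880
Price P = Σ PV = 1,735.8309.
Macaulay duration = Σ(t·PV) / P = 10,379.5880 / 1,735.8309 = 5.97961 half-year periods.
In years: 5.97961 / 2 = 2.98980 years.

2.990 years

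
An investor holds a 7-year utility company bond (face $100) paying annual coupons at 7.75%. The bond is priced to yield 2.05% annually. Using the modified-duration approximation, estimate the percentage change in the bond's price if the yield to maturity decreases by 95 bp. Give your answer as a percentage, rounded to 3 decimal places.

+5.467%

Periodic yield y = 0.0205. Modified duration first:
  t   CF        PV=CF/(1+0.0205)^t    t·PV
  1         7.75         7.5943         7.5943
  2         7.75         7.4418        14.8835
  3         7.75         7.2923        21.8768
  4         7.75         7.1458        28.5831
  5         7.75         7.0022        35.0112
  6         7.75         6.8616        41.1694
  7       107.75        93.4816       654.3713
  Σ                    136.8196       803.4897
P = 136.8196; D_Mac = 5.87262 yrs; D_mod = 5.87262/(1+0.0205) = 5.75465 yrs.
ΔP/P ≈ -D_mod · Δy = -5.75465 × (-0.0095) = +0.054669 = +5.4669%.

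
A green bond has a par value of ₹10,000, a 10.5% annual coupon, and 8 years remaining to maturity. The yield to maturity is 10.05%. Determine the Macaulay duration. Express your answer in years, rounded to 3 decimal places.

Periodic yield y = 0.1005. Discount each cash flow and weight by its year:
  t   CF        PV=CF/(1+0.1005)^t    t·PV
  1     1,050.00       954.1118       954.1118
  2     1,050.00       866.9803     1,733.9605
  3     1,050.00       787.8058     2,363.4173
  4     1,050.00       715.8617     2,863.4467
  5     1,050.00       650.4877     3,252.4383
  6     1,050.00       591.0837     3,546.5025
  7     1,050.00       537.1047     3,759.7331
  8    11,050.00     5,136.1997    41,089.5978
  Σ                 10,239.6353    59,563.2079
Price P = Σ PV = 10,239.6353.
Macaulay duration = Σ(t·PV) / P = 59,563.2079 / 10,239.6353 = 5.81693 years.

5.817 years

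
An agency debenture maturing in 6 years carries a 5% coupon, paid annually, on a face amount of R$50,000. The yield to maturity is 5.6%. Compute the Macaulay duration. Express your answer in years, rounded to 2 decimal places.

Periodic yield y = 0.056. Discount each cash flow and weight by its year:
  t   CF        PV=CF/(1+0.056)^t    t·PV
  1     2,500.00     2,367.4242     2,367.4242
  2     2,500.00     2,241.8790     4,483.7580
  3     2,500.00     2,122.9915     6,368.9745
  4     2,500.00     2,010.4086     8,041.6344
  5     2,500.00     1,903.7960     9,518.9802
  6    52,500.00    37,859.5802   227,157.4813
  Σ                 48,506.0796   257,938.2527
Price P = Σ PV = 48,506.0796.
Macaulay duration = Σ(t·PV) / P = 257,938.2527 / 48,506.0796 = 5.31765 years.

5.32 years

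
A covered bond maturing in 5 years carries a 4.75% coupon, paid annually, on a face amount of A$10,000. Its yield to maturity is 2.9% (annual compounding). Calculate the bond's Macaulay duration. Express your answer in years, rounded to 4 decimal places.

4.5864 years

Periodic yield y = 0.029. Discount each cash flow and weight by its year:
  t   CF        PV=CF/(1+0.029)^t    t·PV
  1       475.00       461.6132       461.6132
  2       475.00       448.6037       897.2074
  3       475.00       435.9608     1,307.8825
  4       475.00       423.6743     1,694.6972
  5    10,475.00     9,079.8183    45,399.0915
  Σ                 10,849.6704    49,760.4918
Price P = Σ PV = 10,849.6704.
Macaulay duration = Σ(t·PV) / P = 49,760.4918 / 10,849.6704 = 4.58636 years.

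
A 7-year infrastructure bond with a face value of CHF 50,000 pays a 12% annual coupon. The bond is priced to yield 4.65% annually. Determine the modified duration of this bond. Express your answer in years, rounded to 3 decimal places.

5.195 years

Periodic yield y = 0.0465. First find Macaulay duration:
  t   CF        PV=CF/(1+0.0465)^t    t·PV
  1     6,000.00     5,733.3970     5,733.3970
  2     6,000.00     5,478.6403    10,957.2805
  3     6,000.00     5,235.2033    15,705.6099
  4     6,000.00     5,002.5832    20,010.3328
  5     6,000.00     4,780.2993    23,901.4964
  6     6,000.00     4,567.8923    27,407.3537
  7    56,000.00    40,739.2846   285,174.9922
  Σ                 71,537.3000   388,890.4625
P = 71,537.3000; Macaulay duration = 388,890.4625 / 71,537.3000 = 5.43619 years.
Modified duration = D_Mac / (1 + y) = 5.43619 / 1.0465 = 5.19464 years.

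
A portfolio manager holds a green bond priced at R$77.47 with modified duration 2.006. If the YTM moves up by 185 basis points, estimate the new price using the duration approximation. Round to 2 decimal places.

Duration approximation: ΔP/P ≈ -D_mod · Δy = -2.006 × (+0.0185) = -0.037111.
New price ≈ 77.47 × (1 - 0.037111) = 74.59501083.

R$74.60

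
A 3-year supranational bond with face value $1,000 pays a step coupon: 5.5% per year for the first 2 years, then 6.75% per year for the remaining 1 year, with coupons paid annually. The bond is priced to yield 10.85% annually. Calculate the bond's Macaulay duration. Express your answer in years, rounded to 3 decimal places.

2.836 years

Periodic yield y = 0.1085. Discount each cash flow and weight by its year:
  t   CF        PV=CF/(1+0.1085)^t    t·PV
  1        55.00        49.6166        49.6166
  2        55.00        44.7601        89.5203
  3     1,067.50       783.7198     2,351.1593
  Σ                    878.0965     2,490.2961
Price P = Σ PV = 878.0965.
Macaulay duration = Σ(t·PV) / P = 2,490.2961 / 878.0965 = 2.83602 years.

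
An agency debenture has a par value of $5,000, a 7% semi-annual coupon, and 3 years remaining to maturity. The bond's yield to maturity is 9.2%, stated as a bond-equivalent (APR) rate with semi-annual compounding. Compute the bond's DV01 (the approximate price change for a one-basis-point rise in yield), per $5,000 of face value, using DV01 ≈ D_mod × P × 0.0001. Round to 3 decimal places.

Periodic yield y = 0.046.
  t   CF        PV=CF/(1+0.046)^t    t·PV
  1       175.00       167.3040       167.3040
  2       175.00       159.9465       319.8930
  3       175.00       152.9125       458.7375
  4       175.00       146.1879       584.7514
  5       175.00       139.7589       698.7947
  6     5,175.00     3,951.1202    23,706.7215
  Σ                  4,717.2301    25,936.2021
P = 4,717.2301; D_Mac = 5.49818 half-year periods = 2.74909 yrs; D_mod = 2.62820 yrs.
DV01 ≈ 2.62820 × 4,717.2301 × 0.0001 = 1.239780.

$1.240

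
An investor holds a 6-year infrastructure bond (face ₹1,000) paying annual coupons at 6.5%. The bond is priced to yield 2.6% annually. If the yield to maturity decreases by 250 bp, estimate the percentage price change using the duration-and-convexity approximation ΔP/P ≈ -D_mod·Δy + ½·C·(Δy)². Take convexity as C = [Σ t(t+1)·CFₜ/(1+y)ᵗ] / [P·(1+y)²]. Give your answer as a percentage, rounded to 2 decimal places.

+13.81%

With y = 0.026:
  t   CF        PV=CF/(1+0.026)^t    t·PV        t(t+1)·PV
  1        65.00        63.3528        63.3528         126.7057
  2        65.00        61.7474       123.4948         370.4844
  3        65.00        60.1826       180.5479         722.1917
  4        65.00        58.6575       234.6302       1,173.1510
  5        65.00        57.1711       285.8555       1,715.1330
  6     1,065.00       912.9888     5,477.9327      38,345.5290
  Σ                  1,214.1003     6,365.8140      42,453.1948
P = 1,214.1003; D_Mac = 5.24324 yrs; D_mod = 5.11037 yrs; C = 33.21705.
Duration effect: -5.11037 × (-0.025) = +0.127759
Convexity effect: 0.5 × 33.21705 × (-0.025)² = +0.0103803
ΔP/P ≈ +0.127759 + 0.0103803 = +0.138139 = +13.8139%.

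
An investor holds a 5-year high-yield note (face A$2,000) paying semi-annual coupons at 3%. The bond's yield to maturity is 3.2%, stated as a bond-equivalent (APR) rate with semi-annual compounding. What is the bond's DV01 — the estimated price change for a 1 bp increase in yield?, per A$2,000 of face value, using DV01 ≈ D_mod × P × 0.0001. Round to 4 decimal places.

Periodic yield y = 0.016.
  t   CF        PV=CF/(1+0.016)^t    t·PV
  1        30.00        29.5276        29.5276
  2        30.00        29.0626        58.1251
  3        30.00        28.6049        85.8146
  4        30.00        28.1544       112.6176
  5        30.00        27.7110       138.5552
  6        30.00        27.2746       163.6478
  7        30.00        26.8451       187.9158
  8        30.00        26.4224       211.3789
  9        30.00        26.0063       234.0563
  10    2,030.00     1,732.0442    17,320.4415
  Σ                  1,981.6530    18,542.0805
P = 1,981.6530; D_Mac = 9.35688 half-year periods = 4.67844 yrs; D_mod = 4.60476 yrs.
DV01 ≈ 4.60476 × 1,981.6530 × 0.0001 = 0.912504.

A$0.9125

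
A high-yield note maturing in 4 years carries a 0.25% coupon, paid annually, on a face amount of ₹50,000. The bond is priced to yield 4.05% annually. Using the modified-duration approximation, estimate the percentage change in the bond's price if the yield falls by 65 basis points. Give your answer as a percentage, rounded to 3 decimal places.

+2.489%

Periodic yield y = 0.0405. Modified duration first:
  t   CF        PV=CF/(1+0.0405)^t    t·PV
  1       125.00       120.1346       120.1346
  2       125.00       115.4585       230.9170
  3       125.00       110.9644       332.8933
  4    50,125.00    42,764.7608   171,059.0433
  Σ                 43,111.3183   171,742.9881
P = 43,111.3183; D_Mac = 3.98371 yrs; D_mod = 3.98371/(1+0.0405) = 3.82865 yrs.
ΔP/P ≈ -D_mod · Δy = -3.82865 × (-0.0065) = +0.024886 = +2.4886%.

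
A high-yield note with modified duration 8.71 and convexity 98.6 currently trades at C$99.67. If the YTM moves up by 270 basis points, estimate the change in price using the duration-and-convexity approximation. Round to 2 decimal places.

-C$19.86

Duration effect: -D_mod·Δy = -8.71 × (+0.027) = -0.235170
Convexity effect: ½·C·(Δy)² = 0.5 × 98.6 × (0.027)² = +0.0359397
ΔP/P ≈ -0.235170 + 0.0359397 = -0.1992303
ΔP ≈ 99.67 × (-0.1992303) = -19.857284001.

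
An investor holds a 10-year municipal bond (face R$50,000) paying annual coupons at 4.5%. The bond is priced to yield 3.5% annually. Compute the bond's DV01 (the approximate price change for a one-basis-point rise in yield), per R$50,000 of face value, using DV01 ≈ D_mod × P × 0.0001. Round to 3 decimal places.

R$43.679

Periodic yield y = 0.035.
  t   CF        PV=CF/(1+0.035)^t    t·PV
  1     2,250.00     2,173.9130     2,173.9130
  2     2,250.00     2,100.3991     4,200.7982
  3     2,250.00     2,029.3711     6,088.1133
  4     2,250.00     1,960.7450     7,842.9800
  5     2,250.00     1,894.4396     9,472.1981
  6     2,250.00     1,830.3764    10,982.2587
  7     2,250.00     1,768.4797    12,379.3576
  8     2,250.00     1,708.6760    13,669.4080
  9     2,250.00     1,650.8947    14,858.0522
  10   52,250.00    37,041.0080   370,410.0802
  Σ                 54,158.3027   452,077.1593
P = 54,158.3027; D_Mac = 8.34733 yrs; D_mod = 8.06505 yrs.
DV01 ≈ 8.06505 × 54,158.3027 × 0.0001 = 43.678953.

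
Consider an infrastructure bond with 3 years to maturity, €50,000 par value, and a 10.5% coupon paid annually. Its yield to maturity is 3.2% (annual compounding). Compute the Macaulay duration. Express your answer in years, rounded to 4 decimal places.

Periodic yield y = 0.032. Discount each cash flow and weight by its year:
  t   CF        PV=CF/(1+0.032)^t    t·PV
  1     5,250.00     5,087.2093     5,087.2093
  2     5,250.00     4,929.4664     9,858.9328
  3    55,250.00    50,268.1834   150,804.5501
  Σ                 60,284.8590   165,750.6921
Price P = Σ PV = 60,284.8590.
Macaulay duration = Σ(t·PV) / P = 165,750.6921 / 60,284.8590 = 2.74946 years.

2.7495 years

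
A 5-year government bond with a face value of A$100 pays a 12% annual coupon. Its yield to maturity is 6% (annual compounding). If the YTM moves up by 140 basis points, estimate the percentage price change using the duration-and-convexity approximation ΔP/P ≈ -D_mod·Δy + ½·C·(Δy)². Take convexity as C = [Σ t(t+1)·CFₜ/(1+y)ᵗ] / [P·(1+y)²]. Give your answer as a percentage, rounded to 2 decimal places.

With y = 0.06:
  t   CF        PV=CF/(1+0.06)^t    t·PV        t(t+1)·PV
  1        12.00        11.3208        11.3208          22.6415
  2        12.00        10.6800        21.3599          64.0797
  3        12.00        10.0754        30.2263         120.9052
  4        12.00         9.5051        38.0205         190.1025
  5       112.00        83.6929       418.4646       2,510.7875
  Σ                    125.2742       519.3920       2,908.5164
P = 125.2742; D_Mac = 4.14604 yrs; D_mod = 3.91136 yrs; C = 20.66323.
Duration effect: -3.91136 × (+0.014) = -0.054759
Convexity effect: 0.5 × 20.66323 × (0.014)² = +0.0020250
ΔP/P ≈ -0.054759 + 0.0020250 = -0.052734 = -5.2734%.

-5.27%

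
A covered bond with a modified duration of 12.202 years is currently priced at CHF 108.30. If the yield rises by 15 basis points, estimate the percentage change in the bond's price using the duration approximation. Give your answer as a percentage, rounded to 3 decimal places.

-1.830%

Duration approximation: ΔP/P ≈ -D_mod · Δy = -12.202 × (+0.0015) = -0.018303.
As a percentage: -1.8303%.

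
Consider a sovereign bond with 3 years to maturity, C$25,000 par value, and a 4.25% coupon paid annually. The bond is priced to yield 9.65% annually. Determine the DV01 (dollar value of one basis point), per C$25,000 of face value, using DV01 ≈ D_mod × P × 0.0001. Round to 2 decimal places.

Periodic yield y = 0.0965.
  t   CF        PV=CF/(1+0.0965)^t    t·PV
  1     1,062.50       968.9922       968.9922
  2     1,062.50       883.7139     1,767.4277
  3    26,062.50    19,769.2487    59,307.7460
  Σ                 21,621.9548    62,044.1660
P = 21,621.9548; D_Mac = 2.86950 yrs; D_mod = 2.61696 yrs.
DV01 ≈ 2.61696 × 21,621.9548 × 0.0001 = 5.658383.

C$5.66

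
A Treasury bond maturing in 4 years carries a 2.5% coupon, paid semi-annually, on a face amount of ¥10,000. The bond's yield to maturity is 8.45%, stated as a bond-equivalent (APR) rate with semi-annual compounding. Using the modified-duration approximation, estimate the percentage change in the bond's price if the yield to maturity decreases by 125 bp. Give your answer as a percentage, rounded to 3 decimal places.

+4.565%

Periodic yield y = 0.04225. Modified duration first:
  t   CF        PV=CF/(1+0.04225)^t    t·PV
  1       125.00       119.9328       119.9328
  2       125.00       115.0711       230.1422
  3       125.00       110.4064       331.2192
  4       125.00       105.9308       423.7233
  5       125.00       101.6367       508.1834
  6       125.00        97.5166       585.0997
  7       125.00        93.5635       654.9448
  8    10,125.00     7,271.4296    58,171.4365
  Σ                  8,015.4876    61,024.6820
P = 8,015.4876; D_Mac = 7.61335 half-year periods = 3.80667 yrs; D_mod = 3.80667/(1+0.04225) = 3.65236 yrs.
ΔP/P ≈ -D_mod · Δy = -3.65236 × (-0.0125) = +0.045655 = +4.5655%.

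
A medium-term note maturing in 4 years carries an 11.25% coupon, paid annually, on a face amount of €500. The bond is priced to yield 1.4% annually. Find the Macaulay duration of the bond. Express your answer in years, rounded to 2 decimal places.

Periodic yield y = 0.014. Discount each cash flow and weight by its year:
  t   CF        PV=CF/(1+0.014)^t    t·PV
  1        56.25        55.4734        55.4734
  2        56.25        54.7075       109.4149
  3        56.25        53.9521       161.8564
  4       556.25       526.1605     2,104.6418
  Σ                    690.2934     2,431.3865
Price P = Σ PV = 690.2934.
Macaulay duration = Σ(t·PV) / P = 2,431.3865 / 690.2934 = 3.52225 years.

3.52 years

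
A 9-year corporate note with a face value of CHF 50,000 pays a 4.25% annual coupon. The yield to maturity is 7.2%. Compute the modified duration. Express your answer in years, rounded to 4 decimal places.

6.9841 years

Periodic yield y = 0.072. First find Macaulay duration:
  t   CF        PV=CF/(1+0.072)^t    t·PV
  1     2,125.00     1,982.2761     1,982.2761
  2     2,125.00     1,849.1382     3,698.2763
  3     2,125.00     1,724.9423     5,174.8270
  4     2,125.00     1,609.0880     6,436.3520
  5     2,125.00     1,501.0149     7,505.0746
  6     2,125.00     1,400.2005     8,401.2029
  7     2,125.00     1,306.1572     9,143.1002
  8     2,125.00     1,218.4302     9,747.4415
  9    52,125.00    27,880.0148   250,920.1331
  Σ                 40,471.2621   303,008.6836
P = 40,471.2621; Macaulay duration = 303,008.6836 / 40,471.2621 = 7.48701 years.
Modified duration = D_Mac / (1 + y) = 7.48701 / 1.072 = 6.98415 years.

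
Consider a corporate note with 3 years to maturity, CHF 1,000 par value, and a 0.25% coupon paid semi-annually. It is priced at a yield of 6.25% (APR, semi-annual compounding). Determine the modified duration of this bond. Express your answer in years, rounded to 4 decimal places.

2.8990 years

Periodic yield y = 0.03125. First find Macaulay duration:
  t   CF        PV=CF/(1+0.03125)^t    t·PV
  1         1.25         1.2121         1.2121
  2         1.25         1.1754         2.3508
  3         1.25         1.1398         3.4193
  4         1.25         1.1052         4.4209
  5         1.25         1.0717         5.3587
  6     1,001.25       832.4512     4,994.7069
  Σ                    838.1554     5,011.4688
P = 838.1554; Macaulay duration = 5,011.4688 / 838.1554 = 5.97916 half-year periods = 2.98958 years.
Modified duration = D_Mac / (1 + y) = 2.98958 / 1.03125 = 2.89899 years.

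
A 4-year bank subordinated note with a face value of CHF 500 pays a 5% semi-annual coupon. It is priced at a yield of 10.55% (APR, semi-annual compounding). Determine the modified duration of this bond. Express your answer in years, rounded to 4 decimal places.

3.4518 years

Periodic yield y = 0.05275. First find Macaulay duration:
  t   CF        PV=CF/(1+0.05275)^t    t·PV
  1        12.50        11.8737        11.8737
  2        12.50        11.2787        22.5574
  3        12.50        10.7136        32.1407
  4        12.50        10.1767        40.7070
  5        12.50         9.6668        48.3341
  6        12.50         9.1824        55.0947
  7        12.50         8.7223        61.0564
  8       512.50       339.6971     2,717.5770
  Σ                    411.3114     2,989.3410
P = 411.3114; Macaulay duration = 2,989.3410 / 411.3114 = 7.26783 half-year periods = 3.63391 years.
Modified duration = D_Mac / (1 + y) = 3.63391 / 1.05275 = 3.45183 years.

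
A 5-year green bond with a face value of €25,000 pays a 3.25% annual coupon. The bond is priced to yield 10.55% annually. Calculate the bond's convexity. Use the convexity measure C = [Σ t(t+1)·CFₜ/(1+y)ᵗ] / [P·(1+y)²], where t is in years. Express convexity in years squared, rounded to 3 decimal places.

22.171

With y = 0.1055:
  t   CF        PV=CF/(1+0.1055)^t    t·PV        t(t+1)·PV
  1       812.50       734.9616       734.9616       1,469.9231
  2       812.50       664.8228     1,329.6455       3,988.9365
  3       812.50       601.3774     1,804.1323       7,216.5292
  4       812.50       543.9868     2,175.9473      10,879.7365
  5    25,812.50    15,632.7843    78,163.9213     468,983.5278
  Σ                 18,177.9328    84,208.6080     492,538.6532
P = 18,177.9328.
Convexity = Σ t(t+1)·PV / [P·(1+y)²] = 492,538.6532 / (18,177.9328 × 1.222130) = 22.17065.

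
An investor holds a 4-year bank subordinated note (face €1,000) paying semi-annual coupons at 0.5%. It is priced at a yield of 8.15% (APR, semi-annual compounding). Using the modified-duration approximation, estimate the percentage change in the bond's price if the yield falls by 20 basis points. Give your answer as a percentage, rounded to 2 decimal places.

Periodic yield y = 0.04075. Modified duration first:
  t   CF        PV=CF/(1+0.04075)^t    t·PV
  1         2.50         2.4021         2.4021
  2         2.50         2.3081         4.6161
  3         2.50         2.2177         6.6531
  4         2.50         2.1309         8.5234
  5         2.50         2.0474        10.2371
  6         2.50         1.9673        11.8036
  7         2.50         1.8902        13.2316
  8     1,002.50       728.3046     5,826.4364
  Σ                    743.2682     5,883.9035
P = 743.2682; D_Mac = 7.91626 half-year periods = 3.95813 yrs; D_mod = 3.95813/(1+0.04075) = 3.80315 yrs.
ΔP/P ≈ -D_mod · Δy = -3.80315 × (-0.002) = +0.007606 = +0.7606%.

+0.76%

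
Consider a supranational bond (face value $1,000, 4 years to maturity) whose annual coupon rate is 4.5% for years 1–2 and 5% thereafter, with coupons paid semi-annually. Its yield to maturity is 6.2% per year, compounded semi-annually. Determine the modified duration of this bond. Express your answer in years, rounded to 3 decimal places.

3.579 years

Periodic yield y = 0.031. First find Macaulay duration:
  t   CF        PV=CF/(1+0.031)^t    t·PV
  1        22.50        21.8235        21.8235
  2        22.50        21.1673        42.3346
  3        22.50        20.5308        61.5925
  4        22.50        19.9135        79.6540
  5        25.00        21.4608       107.3042
  6        25.00        20.8156       124.8933
  7        25.00        20.1897       141.3277
  8     1,025.00       802.8872     6,423.0977
  Σ                    948.7884     7,002.0276
P = 948.7884; Macaulay duration = 7,002.0276 / 948.7884 = 7.37997 half-year periods = 3.68998 years.
Modified duration = D_Mac / (1 + y) = 3.68998 / 1.031 = 3.57903 years.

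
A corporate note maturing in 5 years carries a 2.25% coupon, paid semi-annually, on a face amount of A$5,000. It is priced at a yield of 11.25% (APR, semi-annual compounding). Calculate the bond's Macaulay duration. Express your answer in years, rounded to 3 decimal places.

Periodic yield y = 0.05625. Discount each cash flow and weight by its period:
  t   CF        PV=CF/(1+0.05625)^t    t·PV
  1        56.25        53.2544        53.2544
  2        56.25        50.4184       100.8368
  3        56.25        47.7334       143.2002
  4        56.25        45.1914       180.7655
  5        56.25        42.7847       213.9237
  6        56.25        40.5063       243.0376
  7        56.25        38.3491       268.4439
  8        56.25        36.3069       290.4549
  9        56.25        34.3734       309.3603
  10    5,056.25     2,925.2388    29,252.3876
  Σ                  3,314.1567    31,055.6650
Price P = Σ PV = 3,314.1567.
Macaulay duration = Σ(t·PV) / P = 31,055.6650 / 3,314.1567 = 9.37061 half-year periods.
In years: 9.37061 / 2 = 4.68530 years.

4.685 years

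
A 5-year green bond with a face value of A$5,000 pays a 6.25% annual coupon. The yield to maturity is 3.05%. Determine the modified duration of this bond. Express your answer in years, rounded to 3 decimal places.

4.354 years

Periodic yield y = 0.0305. First find Macaulay duration:
  t   CF        PV=CF/(1+0.0305)^t    t·PV
  1       312.50       303.2508       303.2508
  2       312.50       294.2754       588.5509
  3       312.50       285.5657       856.6971
  4       312.50       277.1137     1,108.4549
  5     5,312.50     4,571.5025    22,857.5125
  Σ                  5,731.7082    25,714.4663
P = 5,731.7082; Macaulay duration = 25,714.4663 / 5,731.7082 = 4.48635 years.
Modified duration = D_Mac / (1 + y) = 4.48635 / 1.0305 = 4.35357 years.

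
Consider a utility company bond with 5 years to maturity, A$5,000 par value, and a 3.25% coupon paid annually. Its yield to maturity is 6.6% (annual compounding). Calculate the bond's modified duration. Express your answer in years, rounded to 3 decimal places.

Periodic yield y = 0.066. First find Macaulay duration:
  t   CF        PV=CF/(1+0.066)^t    t·PV
  1       162.50       152.4390       152.4390
  2       162.50       143.0010       286.0019
  3       162.50       134.1472       402.4417
  4       162.50       125.8417       503.3668
  5     5,162.50     3,750.3694    18,751.8468
  Σ                  4,305.7983    20,096.0962
P = 4,305.7983; Macaulay duration = 20,096.0962 / 4,305.7983 = 4.66722 years.
Modified duration = D_Mac / (1 + y) = 4.66722 / 1.066 = 4.37825 years.

4.378 years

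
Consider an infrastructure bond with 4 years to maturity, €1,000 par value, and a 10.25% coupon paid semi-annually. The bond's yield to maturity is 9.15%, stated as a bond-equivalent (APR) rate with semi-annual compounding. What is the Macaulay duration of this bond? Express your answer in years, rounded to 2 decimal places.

Periodic yield y = 0.04575. Discount each cash flow and weight by its period:
  t   CF        PV=CF/(1+0.04575)^t    t·PV
  1        51.25        49.0079        49.0079
  2        51.25        46.8639        93.7277
  3        51.25        44.8136       134.4409
  4        51.25        42.8531       171.4125
  5        51.25        40.9784       204.8918
  6        51.25        39.1856       235.1137
  7        51.25        37.4713       262.2991
  8     1,051.25       734.9927     5,879.9416
  Σ                  1,036.1665     7,030.8351
Price P = Σ PV = 1,036.1665.
Macaulay duration = Σ(t·PV) / P = 7,030.8351 / 1,036.1665 = 6.78543 half-year periods.
In years: 6.78543 / 2 = 3.39272 years.

3.39 years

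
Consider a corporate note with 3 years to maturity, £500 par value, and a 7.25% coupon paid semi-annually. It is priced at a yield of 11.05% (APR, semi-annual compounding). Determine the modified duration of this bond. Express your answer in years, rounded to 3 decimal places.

2.591 years

Periodic yield y = 0.05525. First find Macaulay duration:
  t   CF        PV=CF/(1+0.05525)^t    t·PV
  1       18.125        17.1760        17.1760
  2       18.125        16.2767        32.5535
  3       18.125        15.4245        46.2736
  4       18.125        14.6169        58.4678
  5       18.125        13.8516        69.2582
  6      518.125       375.2342     2,251.4050
  Σ                    452.5800     2,475.1341
P = 452.5800; Macaulay duration = 2,475.1341 / 452.5800 = 5.46894 half-year periods = 2.73447 years.
Modified duration = D_Mac / (1 + y) = 2.73447 / 1.05525 = 2.59130 years.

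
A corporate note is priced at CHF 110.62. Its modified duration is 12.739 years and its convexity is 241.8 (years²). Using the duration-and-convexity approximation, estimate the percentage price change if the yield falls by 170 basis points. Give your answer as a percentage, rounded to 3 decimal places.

+25.150%

Duration effect: -D_mod·Δy = -12.739 × (-0.017) = +0.216563
Convexity effect: ½·C·(Δy)² = 0.5 × 241.8 × (-0.017)² = +0.0349401
ΔP/P ≈ +0.216563 + 0.0349401 = +0.2515031
= +25.15031%.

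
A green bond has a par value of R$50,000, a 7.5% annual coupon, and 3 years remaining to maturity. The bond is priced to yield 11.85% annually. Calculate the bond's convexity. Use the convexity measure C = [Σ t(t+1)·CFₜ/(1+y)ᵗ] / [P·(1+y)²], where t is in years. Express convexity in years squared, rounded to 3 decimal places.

8.672

With y = 0.1185:
  t   CF        PV=CF/(1+0.1185)^t    t·PV        t(t+1)·PV
  1     3,750.00     3,352.7045     3,352.7045       6,705.4090
  2     3,750.00     2,997.5007     5,995.0014      17,985.0041
  3    53,750.00    38,412.3169   115,236.9507     460,947.8030
  Σ                 44,762.5221   124,584.6566     485,638.2161
P = 44,762.5221.
Convexity = Σ t(t+1)·PV / [P·(1+y)²] = 485,638.2161 / (44,762.5221 × 1.251042) = 8.67214.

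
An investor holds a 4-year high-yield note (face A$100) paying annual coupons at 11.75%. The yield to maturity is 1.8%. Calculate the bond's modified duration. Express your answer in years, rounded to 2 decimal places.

Periodic yield y = 0.018. First find Macaulay duration:
  t   CF        PV=CF/(1+0.018)^t    t·PV
  1        11.75        11.5422        11.5422
  2        11.75        11.3382        22.6763
  3        11.75        11.1377        33.4130
  4       111.75       104.0534       416.2137
  Σ                    138.0715       483.8453
P = 138.0715; Macaulay duration = 483.8453 / 138.0715 = 3.50431 years.
Modified duration = D_Mac / (1 + y) = 3.50431 / 1.018 = 3.44235 years.

3.44 years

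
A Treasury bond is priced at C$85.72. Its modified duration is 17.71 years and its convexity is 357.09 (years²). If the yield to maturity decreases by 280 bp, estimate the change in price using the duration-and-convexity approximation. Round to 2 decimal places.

+C$54.51

Duration effect: -D_mod·Δy = -17.71 × (-0.028) = +0.495880
Convexity effect: ½·C·(Δy)² = 0.5 × 357.09 × (-0.028)² = +0.13997928
ΔP/P ≈ +0.495880 + 0.13997928 = +0.63585928
ΔP ≈ 85.72 × (+0.63585928) = +54.5058574816.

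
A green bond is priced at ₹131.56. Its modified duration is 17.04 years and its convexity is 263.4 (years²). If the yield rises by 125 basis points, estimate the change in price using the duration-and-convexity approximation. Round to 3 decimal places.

-₹25.315

Duration effect: -D_mod·Δy = -17.04 × (+0.0125) = -0.213000
Convexity effect: ½·C·(Δy)² = 0.5 × 263.4 × (0.0125)² = +0.020578125
ΔP/P ≈ -0.213000 + 0.020578125 = -0.192421875
ΔP ≈ 131.56 × (-0.192421875) = -25.315021875.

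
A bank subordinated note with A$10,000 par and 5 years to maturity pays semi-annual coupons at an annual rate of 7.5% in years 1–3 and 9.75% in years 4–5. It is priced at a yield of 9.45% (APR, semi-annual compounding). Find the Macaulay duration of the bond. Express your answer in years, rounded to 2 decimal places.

4.22 years

Periodic yield y = 0.04725. Discount each cash flow and weight by its period:
  t   CF        PV=CF/(1+0.04725)^t    t·PV
  1       375.00       358.0807       358.0807
  2       375.00       341.9247       683.8495
  3       375.00       326.4977       979.4932
  4       375.00       311.7667     1,247.0670
  5       375.00       297.7004     1,488.5020
  6       375.00       284.2687     1,705.6122
  7       487.50       352.8759     2,470.1315
  8       487.50       336.9548     2,695.6385
  9       487.50       321.7520     2,895.7683
  10   10,487.50     6,609.4951    66,094.9508
  Σ                  9,541.3169    80,619.0937
Price P = Σ PV = 9,541.3169.
Macaulay duration = Σ(t·PV) / P = 80,619.0937 / 9,541.3169 = 8.44947 half-year periods.
In years: 8.44947 / 2 = 4.22474 years.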